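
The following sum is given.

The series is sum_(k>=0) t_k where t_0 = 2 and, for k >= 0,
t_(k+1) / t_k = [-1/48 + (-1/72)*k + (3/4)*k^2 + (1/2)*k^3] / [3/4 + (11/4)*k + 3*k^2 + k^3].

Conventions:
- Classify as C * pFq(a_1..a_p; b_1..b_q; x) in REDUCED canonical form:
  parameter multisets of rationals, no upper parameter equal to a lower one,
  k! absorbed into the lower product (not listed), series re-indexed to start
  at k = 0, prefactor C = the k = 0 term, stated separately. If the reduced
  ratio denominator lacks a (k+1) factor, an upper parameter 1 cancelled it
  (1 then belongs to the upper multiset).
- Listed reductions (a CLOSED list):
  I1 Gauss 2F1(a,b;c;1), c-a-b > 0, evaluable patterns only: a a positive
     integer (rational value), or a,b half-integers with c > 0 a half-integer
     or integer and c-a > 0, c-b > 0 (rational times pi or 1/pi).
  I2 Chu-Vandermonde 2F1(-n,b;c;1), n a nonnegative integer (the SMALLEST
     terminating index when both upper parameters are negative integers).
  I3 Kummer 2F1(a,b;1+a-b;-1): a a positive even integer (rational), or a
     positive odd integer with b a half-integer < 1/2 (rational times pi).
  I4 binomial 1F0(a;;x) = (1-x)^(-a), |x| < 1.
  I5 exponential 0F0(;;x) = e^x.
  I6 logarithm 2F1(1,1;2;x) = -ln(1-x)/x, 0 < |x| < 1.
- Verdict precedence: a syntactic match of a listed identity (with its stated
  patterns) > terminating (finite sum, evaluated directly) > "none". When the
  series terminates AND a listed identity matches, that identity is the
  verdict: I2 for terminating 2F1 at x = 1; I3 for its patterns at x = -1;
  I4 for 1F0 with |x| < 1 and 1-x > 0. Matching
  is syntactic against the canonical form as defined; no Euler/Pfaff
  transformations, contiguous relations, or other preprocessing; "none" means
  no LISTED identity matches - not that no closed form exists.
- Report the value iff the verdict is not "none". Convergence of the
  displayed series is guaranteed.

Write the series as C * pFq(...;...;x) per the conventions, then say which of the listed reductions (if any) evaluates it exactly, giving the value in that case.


Canonical form: C = 2 times 2F1 with upper {-1/6, 1/6}, lower {1/2}, x = 1/2. Verdict: none (x = 1/2): each listed identity misses the multisets {-1/6, 1/6} ; {1/2}.

Key observation: x = (1/2) and the expanded ratio factors over Q; C = 2, roots give parameters.
Ratio: r(k) = (1/2) * (k-1/6) (k+1/6) / [(k+1/2) (k+1)] - rational in k. x = (1/2); t_0 = 2; negate the roots.


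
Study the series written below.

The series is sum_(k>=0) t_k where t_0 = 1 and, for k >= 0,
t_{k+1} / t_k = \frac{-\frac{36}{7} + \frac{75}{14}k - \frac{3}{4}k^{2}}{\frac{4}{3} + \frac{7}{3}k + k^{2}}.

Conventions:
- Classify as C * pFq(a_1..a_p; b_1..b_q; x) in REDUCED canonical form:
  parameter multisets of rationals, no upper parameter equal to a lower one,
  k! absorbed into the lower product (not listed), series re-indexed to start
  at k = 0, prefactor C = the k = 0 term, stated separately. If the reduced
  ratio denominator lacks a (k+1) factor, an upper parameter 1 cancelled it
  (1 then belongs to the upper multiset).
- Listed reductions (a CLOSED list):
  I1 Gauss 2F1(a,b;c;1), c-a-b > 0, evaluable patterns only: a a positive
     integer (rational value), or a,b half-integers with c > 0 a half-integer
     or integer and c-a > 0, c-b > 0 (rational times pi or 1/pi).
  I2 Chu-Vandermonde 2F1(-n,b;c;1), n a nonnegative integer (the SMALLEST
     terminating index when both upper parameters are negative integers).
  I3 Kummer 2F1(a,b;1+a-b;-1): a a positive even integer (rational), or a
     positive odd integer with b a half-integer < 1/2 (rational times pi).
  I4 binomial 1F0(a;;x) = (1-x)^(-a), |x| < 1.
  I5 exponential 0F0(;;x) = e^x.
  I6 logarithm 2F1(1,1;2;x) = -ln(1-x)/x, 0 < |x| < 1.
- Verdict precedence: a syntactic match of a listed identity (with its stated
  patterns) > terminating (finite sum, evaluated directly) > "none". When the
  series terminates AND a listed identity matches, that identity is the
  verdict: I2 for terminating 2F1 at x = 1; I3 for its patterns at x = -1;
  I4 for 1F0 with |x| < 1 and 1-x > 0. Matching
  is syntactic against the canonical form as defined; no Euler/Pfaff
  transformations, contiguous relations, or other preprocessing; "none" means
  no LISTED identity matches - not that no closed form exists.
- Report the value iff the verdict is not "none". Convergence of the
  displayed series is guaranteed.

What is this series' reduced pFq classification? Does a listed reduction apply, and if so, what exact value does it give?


Classification (C = 1): 2F1 with upper {-6, -\frac{8}{7}}, lower {\frac{4}{3}}, argument x = -\frac{3}{4}. Verdict: terminating - upper -6 stops the sum at k = 6; the 7 terms are added exactly. Its exact value is -\frac{290757677143}{128182820864}.

Key step: from the first term 1: roots of the ratio polynomials (prefactor 1) are the negated parameters.
Adjacent-term ratio: r(k) = -\frac{3}{4} * (k-6) (k-\frac{8}{7}) / [(k+\frac{4}{3}) (k+1)] - rational; roots negated = parameters, x = -\frac{3}{4}, C = 1.


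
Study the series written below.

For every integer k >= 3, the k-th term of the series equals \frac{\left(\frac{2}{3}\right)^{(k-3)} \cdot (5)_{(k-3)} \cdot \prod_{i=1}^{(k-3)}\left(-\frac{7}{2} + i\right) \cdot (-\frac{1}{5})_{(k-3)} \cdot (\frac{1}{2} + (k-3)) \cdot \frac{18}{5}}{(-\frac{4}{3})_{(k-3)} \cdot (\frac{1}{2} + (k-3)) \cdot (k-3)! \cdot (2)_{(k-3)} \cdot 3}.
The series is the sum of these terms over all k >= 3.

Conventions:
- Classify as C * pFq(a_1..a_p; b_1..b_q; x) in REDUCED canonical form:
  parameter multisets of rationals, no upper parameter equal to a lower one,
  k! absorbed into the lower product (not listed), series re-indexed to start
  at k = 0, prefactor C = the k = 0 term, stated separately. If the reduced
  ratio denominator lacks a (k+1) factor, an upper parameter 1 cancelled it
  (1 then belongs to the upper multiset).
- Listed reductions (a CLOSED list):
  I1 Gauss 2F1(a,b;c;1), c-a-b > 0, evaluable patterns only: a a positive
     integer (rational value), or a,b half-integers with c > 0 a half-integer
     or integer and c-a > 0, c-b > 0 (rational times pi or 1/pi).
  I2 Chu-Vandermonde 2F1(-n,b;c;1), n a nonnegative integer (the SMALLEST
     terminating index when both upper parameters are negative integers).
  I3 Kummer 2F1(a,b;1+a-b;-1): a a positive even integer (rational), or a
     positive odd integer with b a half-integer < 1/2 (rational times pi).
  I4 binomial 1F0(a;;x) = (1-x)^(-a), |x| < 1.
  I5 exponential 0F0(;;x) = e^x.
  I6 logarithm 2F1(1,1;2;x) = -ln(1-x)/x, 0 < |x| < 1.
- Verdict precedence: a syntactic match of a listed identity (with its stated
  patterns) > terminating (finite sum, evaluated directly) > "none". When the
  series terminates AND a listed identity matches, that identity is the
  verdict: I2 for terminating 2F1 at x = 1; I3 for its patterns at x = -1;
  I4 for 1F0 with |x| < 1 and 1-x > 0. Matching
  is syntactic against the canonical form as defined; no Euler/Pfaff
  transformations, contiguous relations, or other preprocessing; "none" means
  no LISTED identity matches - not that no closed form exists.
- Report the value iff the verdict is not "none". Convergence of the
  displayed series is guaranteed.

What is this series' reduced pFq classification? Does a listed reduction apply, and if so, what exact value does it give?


Canonical form: C = \frac{6}{5} times 3F2 with upper {-\frac{5}{2}, -\frac{1}{5}, 5}, lower {-\frac{4}{3}, 2}, x = \frac{2}{3}. Verdict: none. No listed pattern accepts 3F2(-\frac{5}{2}, -\frac{1}{5}, 5; -\frac{4}{3}, 2; \frac{2}{3}).

The tell: with t_0 = \frac{6}{5}, the constant factors (C = 6/5) combine into one prefactor.
Step ratio: r(k) = \frac{2}{3} * (k-\frac{5}{2}) (k-\frac{1}{5}) (k+5) / [(k-\frac{4}{3}) (k+2) (k+1)] - rational in k, leading ratio \frac{2}{3}; with t_0 = \frac{6}{5}, classification follows.


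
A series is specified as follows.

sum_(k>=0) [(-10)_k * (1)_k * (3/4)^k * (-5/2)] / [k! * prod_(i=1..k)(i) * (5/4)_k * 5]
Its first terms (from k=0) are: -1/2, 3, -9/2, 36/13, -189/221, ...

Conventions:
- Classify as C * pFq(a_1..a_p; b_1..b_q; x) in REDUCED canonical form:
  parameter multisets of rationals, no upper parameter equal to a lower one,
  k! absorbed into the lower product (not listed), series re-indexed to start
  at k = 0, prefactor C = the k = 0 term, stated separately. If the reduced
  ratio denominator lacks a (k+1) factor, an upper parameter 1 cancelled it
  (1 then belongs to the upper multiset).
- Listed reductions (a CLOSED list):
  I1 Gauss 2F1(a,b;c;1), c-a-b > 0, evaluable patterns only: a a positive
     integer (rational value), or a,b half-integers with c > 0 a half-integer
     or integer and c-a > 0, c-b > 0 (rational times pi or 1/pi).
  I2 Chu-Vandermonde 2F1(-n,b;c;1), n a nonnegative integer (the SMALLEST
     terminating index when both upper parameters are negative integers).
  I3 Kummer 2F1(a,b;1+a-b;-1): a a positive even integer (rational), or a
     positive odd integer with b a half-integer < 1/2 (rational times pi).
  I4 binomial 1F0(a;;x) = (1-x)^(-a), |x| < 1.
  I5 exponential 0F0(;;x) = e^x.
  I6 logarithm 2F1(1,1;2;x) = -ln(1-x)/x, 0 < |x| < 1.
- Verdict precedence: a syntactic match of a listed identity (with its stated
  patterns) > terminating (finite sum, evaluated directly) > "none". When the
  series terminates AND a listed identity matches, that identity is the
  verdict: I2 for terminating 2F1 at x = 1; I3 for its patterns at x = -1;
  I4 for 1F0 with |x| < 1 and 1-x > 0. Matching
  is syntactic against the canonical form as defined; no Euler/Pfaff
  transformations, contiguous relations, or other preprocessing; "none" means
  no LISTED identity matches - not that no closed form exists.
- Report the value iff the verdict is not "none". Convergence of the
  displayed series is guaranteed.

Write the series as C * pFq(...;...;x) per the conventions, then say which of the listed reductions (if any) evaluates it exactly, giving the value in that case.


This is -1/2 * 1F1(-10; 5/4; 3/4) in reduced canonical form. Verdict: terminating. (-10)_k vanishes past k = 10, leaving a 11-term sum, computed directly. Value: 118390784/2529151625.

First insight: t_0 = -1/2 here, and the parameter 1 appears in both the upper and lower lists and cancels.
Ratio: r(k) = (3/4) * (k-10) / [(k+5/4) (k+1)] - rational; roots negated = parameters, x = (3/4), C = -1/2.


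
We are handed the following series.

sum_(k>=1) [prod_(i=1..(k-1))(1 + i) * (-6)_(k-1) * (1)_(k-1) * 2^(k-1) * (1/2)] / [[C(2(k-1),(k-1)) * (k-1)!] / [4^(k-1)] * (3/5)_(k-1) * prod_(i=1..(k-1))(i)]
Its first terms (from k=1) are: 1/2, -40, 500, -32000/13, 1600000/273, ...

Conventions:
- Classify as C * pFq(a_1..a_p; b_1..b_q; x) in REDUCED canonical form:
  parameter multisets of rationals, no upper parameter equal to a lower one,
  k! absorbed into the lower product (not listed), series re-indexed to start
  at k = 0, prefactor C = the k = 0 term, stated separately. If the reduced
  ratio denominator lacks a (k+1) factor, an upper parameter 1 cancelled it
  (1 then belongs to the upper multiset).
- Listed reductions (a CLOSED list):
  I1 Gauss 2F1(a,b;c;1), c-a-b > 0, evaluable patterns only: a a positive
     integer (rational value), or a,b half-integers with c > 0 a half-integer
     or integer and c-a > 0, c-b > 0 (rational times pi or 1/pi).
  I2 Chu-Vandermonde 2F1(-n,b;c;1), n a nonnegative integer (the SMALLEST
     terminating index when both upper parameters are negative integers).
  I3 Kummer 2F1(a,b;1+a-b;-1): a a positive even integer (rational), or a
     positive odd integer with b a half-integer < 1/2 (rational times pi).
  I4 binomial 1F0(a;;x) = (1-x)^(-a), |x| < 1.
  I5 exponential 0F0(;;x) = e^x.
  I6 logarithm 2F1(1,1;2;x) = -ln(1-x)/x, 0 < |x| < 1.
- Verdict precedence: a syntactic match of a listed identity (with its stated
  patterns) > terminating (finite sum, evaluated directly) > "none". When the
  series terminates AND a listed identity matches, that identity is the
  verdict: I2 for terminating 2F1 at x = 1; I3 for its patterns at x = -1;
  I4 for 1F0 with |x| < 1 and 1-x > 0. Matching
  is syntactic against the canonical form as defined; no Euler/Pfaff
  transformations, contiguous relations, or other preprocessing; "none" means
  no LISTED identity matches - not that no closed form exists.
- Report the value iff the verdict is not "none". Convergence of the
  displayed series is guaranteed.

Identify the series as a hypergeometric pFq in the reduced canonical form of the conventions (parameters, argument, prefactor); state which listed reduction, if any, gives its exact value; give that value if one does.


Canonical form: C = 1/2 times 3F2 with upper {-6, 1, 2}, lower {1/2, 3/5}, x = 2. Verdict: terminating. With -6 upstairs the series is a 7-term polynomial sum; evaluated term by term. Exact value: 543091/3542.

First insight: x = 2 and the product of the first k integers (C = 1/2) is k!.
Ratio: r(k) = 2 * (k-6) (k+1) (k+2) / [(k+1/2) (k+3/5) (k+1)] - rational; roots negated = parameters, x = 2, C = 1/2.


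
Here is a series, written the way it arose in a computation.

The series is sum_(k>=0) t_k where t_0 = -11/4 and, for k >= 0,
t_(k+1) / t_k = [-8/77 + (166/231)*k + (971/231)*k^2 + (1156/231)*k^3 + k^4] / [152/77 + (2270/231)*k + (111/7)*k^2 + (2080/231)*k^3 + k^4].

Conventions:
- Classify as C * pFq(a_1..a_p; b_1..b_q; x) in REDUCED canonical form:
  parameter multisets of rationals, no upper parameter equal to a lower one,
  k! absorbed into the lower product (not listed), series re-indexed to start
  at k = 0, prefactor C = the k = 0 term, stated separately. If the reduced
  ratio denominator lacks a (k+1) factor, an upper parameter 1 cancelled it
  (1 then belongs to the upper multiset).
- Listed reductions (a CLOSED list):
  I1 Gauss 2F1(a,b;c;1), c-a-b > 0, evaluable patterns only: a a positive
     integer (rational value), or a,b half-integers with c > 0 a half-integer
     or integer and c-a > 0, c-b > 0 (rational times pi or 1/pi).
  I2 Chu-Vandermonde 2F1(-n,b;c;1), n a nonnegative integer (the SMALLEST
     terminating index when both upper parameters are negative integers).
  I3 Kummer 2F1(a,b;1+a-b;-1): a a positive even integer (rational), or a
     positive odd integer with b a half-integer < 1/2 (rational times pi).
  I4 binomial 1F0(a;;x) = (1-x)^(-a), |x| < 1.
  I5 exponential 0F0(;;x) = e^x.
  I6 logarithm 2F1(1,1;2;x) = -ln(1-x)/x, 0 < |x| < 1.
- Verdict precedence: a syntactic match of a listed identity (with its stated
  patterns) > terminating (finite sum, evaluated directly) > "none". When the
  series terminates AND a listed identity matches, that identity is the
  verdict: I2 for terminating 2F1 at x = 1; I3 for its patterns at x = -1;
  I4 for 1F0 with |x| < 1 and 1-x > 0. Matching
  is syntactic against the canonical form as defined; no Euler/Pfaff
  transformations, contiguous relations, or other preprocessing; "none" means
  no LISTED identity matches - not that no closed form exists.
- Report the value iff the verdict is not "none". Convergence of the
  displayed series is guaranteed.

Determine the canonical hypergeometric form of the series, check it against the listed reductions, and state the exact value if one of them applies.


Prefactor -11/4, argument 1: 2F1 with upper {-1/11, 4} over lower {76/11}. Verdict at x = 1: Gauss's theorem (I1) matches (x = 1: the Gamma ratio telescopes since c-a-b = 3 > 0 and a = 4 in Z>0). Exact value: -3354/1331.

Structural cue: from the first term -11/4: the parameter 3/7 appears in both the upper and lower lists and cancels (alongside the other common factor).
Adjacent-term ratio: r(k) = 1 * (k-1/11) (k+4) / [(k+76/11) (k+1)] - rational; roots negated = parameters, x = 1, C = -11/4.


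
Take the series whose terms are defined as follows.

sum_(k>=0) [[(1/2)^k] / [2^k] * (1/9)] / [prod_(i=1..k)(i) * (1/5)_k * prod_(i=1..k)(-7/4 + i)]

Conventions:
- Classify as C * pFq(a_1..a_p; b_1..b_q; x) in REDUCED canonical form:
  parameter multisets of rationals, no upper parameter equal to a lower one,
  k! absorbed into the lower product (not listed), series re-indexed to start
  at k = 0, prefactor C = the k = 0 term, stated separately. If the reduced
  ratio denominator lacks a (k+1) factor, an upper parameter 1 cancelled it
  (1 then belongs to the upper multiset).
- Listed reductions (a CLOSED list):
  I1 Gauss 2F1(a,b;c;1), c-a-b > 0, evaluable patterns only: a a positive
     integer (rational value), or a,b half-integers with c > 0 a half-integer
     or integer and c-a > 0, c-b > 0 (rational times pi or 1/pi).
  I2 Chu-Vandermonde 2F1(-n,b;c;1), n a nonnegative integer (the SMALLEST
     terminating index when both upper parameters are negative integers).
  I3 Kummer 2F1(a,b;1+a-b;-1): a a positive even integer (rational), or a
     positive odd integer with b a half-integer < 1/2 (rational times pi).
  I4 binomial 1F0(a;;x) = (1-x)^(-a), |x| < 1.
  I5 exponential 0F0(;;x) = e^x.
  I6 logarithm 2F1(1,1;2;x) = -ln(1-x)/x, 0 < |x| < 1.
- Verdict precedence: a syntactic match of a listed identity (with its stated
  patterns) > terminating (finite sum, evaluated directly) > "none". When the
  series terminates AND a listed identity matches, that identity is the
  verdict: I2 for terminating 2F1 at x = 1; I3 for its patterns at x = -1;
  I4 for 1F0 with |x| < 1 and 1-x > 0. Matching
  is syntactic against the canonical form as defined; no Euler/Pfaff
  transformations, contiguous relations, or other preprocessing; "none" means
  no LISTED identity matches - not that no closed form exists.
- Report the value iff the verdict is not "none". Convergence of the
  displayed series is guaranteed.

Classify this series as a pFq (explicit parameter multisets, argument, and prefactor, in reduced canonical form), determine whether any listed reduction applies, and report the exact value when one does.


Reduced: x = 1/4, 0F2, upper = {-}, lower = {-3/4, 1/5}, C = 1/9. Verdict: none here - no I1-I6 shape fits x = 1/4 with lower {-3/4, 1/5}.

Structural cue: t_0 being 1/9, the two k-th powers (C = 1/9) combine into one argument.
Ratio: r(k) = (1/4) * 1 / [(k-3/4) (k+1/5) (k+1)] - rational in k, leading ratio (1/4); with t_0 = 1/9, classification follows.


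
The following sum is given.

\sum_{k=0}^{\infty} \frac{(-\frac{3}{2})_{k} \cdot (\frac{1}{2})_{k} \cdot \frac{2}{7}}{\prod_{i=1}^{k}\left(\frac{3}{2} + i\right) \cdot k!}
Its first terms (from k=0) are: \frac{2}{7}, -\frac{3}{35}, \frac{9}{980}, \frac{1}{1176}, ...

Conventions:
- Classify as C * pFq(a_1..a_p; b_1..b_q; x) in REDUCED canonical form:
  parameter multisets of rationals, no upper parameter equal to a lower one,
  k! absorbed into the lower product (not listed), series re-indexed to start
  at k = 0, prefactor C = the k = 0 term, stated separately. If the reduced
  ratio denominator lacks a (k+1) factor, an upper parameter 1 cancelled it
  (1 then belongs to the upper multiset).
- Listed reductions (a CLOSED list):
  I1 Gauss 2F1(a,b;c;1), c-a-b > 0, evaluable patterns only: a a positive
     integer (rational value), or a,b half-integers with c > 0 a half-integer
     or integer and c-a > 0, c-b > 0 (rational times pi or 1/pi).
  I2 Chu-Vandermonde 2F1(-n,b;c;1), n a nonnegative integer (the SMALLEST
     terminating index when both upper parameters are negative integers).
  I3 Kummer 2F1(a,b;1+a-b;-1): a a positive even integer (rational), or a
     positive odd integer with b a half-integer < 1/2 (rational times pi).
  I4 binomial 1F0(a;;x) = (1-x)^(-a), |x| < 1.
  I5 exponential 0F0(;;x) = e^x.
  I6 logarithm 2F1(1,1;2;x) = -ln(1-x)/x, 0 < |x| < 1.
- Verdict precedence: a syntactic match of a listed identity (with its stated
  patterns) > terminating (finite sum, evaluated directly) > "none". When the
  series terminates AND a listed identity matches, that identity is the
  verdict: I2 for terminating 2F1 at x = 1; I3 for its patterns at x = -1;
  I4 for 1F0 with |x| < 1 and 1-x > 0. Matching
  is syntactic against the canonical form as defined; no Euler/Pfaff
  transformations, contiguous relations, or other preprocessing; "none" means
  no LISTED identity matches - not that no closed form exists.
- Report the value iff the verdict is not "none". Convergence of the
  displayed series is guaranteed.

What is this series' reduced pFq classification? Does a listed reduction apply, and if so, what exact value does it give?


Prefactor \frac{2}{7}, argument 1: 2F1 with upper {-\frac{3}{2}, \frac{1}{2}} over lower {\frac{5}{2}}. Verdict: this is the half-integer Gauss pattern (I1) (x = 1; upper {-\frac{3}{2}, \frac{1}{2}} half-integers, c = \frac{5}{2} in the evaluable pattern). Exact value: \frac{15}{224} \cdot \pi.

First insight: t_0 = \frac{2}{7} here, and the lower running product (C = 2/7) is a rising factorial.
Ratio: r(k) = 1 * (k-\frac{3}{2}) (k+\frac{1}{2}) / [(k+\frac{5}{2}) (k+1)] - rational in k. x = 1; t_0 = \frac{2}{7}; negate the roots.


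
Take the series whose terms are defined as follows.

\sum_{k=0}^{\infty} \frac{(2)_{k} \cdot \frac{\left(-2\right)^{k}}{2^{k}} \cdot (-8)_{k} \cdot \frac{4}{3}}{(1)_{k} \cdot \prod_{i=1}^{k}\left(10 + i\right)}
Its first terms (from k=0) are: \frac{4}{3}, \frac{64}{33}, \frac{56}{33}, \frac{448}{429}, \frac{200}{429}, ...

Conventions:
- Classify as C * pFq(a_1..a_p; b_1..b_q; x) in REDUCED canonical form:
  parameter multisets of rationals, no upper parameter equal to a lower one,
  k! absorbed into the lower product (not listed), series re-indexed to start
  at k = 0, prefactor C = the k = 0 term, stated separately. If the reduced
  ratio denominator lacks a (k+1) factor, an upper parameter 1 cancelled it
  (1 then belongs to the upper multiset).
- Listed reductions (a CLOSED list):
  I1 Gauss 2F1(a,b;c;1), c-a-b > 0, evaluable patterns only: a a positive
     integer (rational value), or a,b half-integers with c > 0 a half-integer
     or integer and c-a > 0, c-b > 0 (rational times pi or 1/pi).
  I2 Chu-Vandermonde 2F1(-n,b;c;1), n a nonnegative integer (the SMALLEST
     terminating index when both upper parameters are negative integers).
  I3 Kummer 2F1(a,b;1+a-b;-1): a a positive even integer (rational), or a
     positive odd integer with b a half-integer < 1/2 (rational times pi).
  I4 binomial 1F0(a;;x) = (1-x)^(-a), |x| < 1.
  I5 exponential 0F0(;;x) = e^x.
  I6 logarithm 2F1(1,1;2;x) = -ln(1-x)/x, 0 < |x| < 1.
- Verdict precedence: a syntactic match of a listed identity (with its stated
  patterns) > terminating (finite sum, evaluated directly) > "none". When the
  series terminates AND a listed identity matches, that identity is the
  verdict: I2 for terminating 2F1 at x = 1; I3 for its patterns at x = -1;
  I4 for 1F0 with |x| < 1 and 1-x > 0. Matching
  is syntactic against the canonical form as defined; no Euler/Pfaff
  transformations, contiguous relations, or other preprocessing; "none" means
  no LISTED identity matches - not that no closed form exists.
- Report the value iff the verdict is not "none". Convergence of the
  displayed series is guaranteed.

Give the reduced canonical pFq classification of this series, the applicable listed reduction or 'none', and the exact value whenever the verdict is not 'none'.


This is \frac{4}{3} * 2F1(-8, 2; 11; -1) in reduced canonical form. Verdict: Kummer's theorem (I3) matches (x = -1; c = 11 equals 1+a-b for upper {-8, 2}: listed pattern). Its exact value is \frac{20}{3}.

Structural cue: with t_0 = \frac{4}{3}, the two k-th powers (C = 4/3, x = -1) combine into one argument.
Term ratio: r(k) = -1 * (k-8) (k+2) / [(k+11) (k+1)] ; factor over Q: parameters, x = -1, and C = \frac{4}{3}.


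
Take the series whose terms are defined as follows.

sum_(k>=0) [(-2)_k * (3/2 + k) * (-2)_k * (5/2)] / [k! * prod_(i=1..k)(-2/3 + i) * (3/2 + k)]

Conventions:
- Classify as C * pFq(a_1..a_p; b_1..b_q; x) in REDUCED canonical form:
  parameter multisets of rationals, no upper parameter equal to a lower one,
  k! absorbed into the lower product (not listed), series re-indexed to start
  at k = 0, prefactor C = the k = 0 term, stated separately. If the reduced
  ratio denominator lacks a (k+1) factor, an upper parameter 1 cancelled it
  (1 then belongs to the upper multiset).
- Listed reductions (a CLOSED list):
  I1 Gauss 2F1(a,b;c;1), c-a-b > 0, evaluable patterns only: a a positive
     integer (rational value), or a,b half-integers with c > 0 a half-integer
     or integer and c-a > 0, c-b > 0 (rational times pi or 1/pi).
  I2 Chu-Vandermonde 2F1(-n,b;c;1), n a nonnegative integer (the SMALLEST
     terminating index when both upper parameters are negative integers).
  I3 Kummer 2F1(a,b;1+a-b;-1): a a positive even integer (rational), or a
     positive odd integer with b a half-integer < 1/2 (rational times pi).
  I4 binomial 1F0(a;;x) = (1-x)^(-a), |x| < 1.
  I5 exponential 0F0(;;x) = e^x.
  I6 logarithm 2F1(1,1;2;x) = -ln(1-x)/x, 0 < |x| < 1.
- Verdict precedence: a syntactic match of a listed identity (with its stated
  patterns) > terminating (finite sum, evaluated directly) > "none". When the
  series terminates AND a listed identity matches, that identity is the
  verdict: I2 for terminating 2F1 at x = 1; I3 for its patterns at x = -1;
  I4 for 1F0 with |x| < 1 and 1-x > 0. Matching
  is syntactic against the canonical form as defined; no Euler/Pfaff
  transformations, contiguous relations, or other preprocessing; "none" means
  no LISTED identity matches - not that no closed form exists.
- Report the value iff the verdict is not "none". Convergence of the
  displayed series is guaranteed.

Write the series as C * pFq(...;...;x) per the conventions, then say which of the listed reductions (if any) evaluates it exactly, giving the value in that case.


Key observation: x = 1 and the factor k + 3/2 cancels (top and bottom), leaving prefactor 5/2.
Term ratio: r(k) = 1 * (k-2) (k-2) / [(k+1/3) (k+1)] ; factor over Q: parameters, x = 1, and C = 5/2.

The series (x = 1) is 2F1: upper {-2, -2}, lower {1/3}, prefactor 5/2. Verdict: Chu-Vandermonde (I2) applies (terminating 2F1 at x = 1 with n = 2, b = -2, c = 1/3). Hence: 175/4.


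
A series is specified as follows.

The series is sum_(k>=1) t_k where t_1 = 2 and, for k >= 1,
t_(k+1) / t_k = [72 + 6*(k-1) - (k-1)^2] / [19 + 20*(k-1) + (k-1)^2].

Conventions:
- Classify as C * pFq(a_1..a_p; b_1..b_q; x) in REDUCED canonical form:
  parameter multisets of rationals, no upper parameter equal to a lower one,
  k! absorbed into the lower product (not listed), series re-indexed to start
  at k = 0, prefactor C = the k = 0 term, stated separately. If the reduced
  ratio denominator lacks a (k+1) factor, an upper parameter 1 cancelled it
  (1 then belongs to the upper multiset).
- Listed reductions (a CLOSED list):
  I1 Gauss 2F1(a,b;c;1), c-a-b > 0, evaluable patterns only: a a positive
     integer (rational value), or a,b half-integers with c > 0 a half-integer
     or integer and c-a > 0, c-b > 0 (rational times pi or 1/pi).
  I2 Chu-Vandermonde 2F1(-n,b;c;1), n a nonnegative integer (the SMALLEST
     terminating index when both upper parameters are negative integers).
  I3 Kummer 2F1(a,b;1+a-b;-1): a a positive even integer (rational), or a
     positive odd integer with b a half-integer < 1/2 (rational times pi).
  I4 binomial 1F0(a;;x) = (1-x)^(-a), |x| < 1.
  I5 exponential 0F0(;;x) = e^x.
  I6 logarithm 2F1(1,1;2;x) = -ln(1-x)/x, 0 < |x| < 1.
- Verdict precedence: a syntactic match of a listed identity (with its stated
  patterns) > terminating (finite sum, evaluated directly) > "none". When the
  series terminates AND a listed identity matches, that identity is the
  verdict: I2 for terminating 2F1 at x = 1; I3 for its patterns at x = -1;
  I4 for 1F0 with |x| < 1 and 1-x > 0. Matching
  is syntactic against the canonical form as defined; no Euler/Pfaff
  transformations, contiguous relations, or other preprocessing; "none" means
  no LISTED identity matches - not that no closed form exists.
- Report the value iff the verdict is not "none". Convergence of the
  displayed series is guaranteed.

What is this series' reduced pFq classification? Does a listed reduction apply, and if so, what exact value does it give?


At argument -1: a 2F1 with upper {-12, 6}, lower {19}, scaled by C = 2. Verdict (x = -1): Kummer's theorem (I3) applies (x = -1; c = 19 equals 1+a-b for upper {-12, 6}: listed pattern). Value: 408/5.

First insight: from the first term 2: the expanded ratio factors over Q; C = 2, x = -1, roots give parameters.
Ratio: r(k) = (-1) * (k-12) (k+6) / [(k+19) (k+1)] - poly over poly, x = (-1) from leading terms; C = 2 at k = 0.


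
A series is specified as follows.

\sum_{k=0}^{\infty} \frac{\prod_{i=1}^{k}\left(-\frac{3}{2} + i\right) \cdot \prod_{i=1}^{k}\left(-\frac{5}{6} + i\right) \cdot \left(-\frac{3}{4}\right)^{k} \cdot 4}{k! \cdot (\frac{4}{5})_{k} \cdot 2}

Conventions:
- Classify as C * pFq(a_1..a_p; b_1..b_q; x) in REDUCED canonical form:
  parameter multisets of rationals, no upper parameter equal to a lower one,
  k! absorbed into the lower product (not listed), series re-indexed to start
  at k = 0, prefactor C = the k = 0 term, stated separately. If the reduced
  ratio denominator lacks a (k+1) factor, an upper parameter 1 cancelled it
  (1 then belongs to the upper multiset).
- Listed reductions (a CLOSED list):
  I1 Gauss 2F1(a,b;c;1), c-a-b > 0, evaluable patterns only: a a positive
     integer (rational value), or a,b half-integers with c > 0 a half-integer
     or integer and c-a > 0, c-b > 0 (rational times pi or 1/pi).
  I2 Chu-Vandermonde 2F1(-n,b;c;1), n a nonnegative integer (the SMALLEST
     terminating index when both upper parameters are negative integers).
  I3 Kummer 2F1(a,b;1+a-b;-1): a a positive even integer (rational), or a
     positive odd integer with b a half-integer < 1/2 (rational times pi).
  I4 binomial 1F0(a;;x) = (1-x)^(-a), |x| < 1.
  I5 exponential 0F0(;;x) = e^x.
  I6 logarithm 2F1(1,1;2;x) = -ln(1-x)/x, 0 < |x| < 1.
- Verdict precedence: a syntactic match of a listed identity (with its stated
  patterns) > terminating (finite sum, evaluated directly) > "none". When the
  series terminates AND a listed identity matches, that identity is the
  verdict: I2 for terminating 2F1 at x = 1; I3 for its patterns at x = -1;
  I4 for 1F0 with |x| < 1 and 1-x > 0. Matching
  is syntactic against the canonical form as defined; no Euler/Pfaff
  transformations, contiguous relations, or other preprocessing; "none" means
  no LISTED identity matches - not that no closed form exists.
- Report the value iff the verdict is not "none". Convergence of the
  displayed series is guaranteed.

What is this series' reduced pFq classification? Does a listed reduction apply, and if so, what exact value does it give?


Key step: x = -\frac{3}{4} and the running product (prefactor 2) telescopes to a rising factorial.
Step ratio: r(k) = -\frac{3}{4} * (k-\frac{1}{2}) (k+\frac{1}{6}) / [(k+\frac{4}{5}) (k+1)] - poly over poly, x = -\frac{3}{4} from leading terms; C = 2 at k = 0.

This is 2 * 2F1(-\frac{1}{2}, \frac{1}{6}; \frac{4}{5}; -\frac{3}{4}) in reduced canonical form. Verdict: none here - no I1-I6 shape fits x = -\frac{3}{4} with lower {\frac{4}{5}}.


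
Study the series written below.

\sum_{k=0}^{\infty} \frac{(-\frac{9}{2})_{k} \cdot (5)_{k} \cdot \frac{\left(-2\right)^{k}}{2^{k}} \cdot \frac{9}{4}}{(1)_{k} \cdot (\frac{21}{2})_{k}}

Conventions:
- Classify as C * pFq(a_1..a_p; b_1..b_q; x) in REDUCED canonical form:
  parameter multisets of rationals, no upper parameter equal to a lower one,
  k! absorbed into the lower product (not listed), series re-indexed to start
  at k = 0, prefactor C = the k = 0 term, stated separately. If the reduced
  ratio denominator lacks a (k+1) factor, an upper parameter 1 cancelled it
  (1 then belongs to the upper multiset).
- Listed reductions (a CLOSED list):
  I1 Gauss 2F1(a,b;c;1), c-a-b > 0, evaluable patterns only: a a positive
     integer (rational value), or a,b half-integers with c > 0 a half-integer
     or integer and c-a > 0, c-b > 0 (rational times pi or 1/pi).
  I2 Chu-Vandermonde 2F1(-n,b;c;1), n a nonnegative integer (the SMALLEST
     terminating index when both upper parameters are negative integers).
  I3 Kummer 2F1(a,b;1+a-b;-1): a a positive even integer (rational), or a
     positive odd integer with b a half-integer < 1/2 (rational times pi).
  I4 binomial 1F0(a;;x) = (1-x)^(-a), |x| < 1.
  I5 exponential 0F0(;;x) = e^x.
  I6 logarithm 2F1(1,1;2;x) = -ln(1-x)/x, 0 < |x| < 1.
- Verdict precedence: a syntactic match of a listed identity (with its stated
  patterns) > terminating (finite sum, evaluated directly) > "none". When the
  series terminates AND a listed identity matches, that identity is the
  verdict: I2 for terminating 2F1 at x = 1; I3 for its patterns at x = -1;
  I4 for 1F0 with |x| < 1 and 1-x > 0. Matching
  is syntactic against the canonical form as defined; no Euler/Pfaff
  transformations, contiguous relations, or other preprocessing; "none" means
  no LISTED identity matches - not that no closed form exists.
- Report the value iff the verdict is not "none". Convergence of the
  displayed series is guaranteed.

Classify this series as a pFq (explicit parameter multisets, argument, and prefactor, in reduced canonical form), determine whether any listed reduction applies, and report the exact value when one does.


Classification (C = \frac{9}{4}): 2F1 with upper {-\frac{9}{2}, 5}, lower {\frac{21}{2}}, argument x = -1. Verdict: the Kummer evaluation I3 applies (x = -1; c = \frac{21}{2} equals 1+a-b for upper {-\frac{9}{2}, 5}: listed pattern). Its exact value is \frac{18706545}{4194304} \cdot \pi.

First insight: from the first term \frac{9}{4}: (1)_k (C = 9/4) is k! itself.
Consecutive-term ratio: r(k) = -1 * (k-\frac{9}{2}) (k+5) / [(k+\frac{21}{2}) (k+1)] - poly over poly, x = -1 from leading terms; C = \frac{9}{4} at k = 0.


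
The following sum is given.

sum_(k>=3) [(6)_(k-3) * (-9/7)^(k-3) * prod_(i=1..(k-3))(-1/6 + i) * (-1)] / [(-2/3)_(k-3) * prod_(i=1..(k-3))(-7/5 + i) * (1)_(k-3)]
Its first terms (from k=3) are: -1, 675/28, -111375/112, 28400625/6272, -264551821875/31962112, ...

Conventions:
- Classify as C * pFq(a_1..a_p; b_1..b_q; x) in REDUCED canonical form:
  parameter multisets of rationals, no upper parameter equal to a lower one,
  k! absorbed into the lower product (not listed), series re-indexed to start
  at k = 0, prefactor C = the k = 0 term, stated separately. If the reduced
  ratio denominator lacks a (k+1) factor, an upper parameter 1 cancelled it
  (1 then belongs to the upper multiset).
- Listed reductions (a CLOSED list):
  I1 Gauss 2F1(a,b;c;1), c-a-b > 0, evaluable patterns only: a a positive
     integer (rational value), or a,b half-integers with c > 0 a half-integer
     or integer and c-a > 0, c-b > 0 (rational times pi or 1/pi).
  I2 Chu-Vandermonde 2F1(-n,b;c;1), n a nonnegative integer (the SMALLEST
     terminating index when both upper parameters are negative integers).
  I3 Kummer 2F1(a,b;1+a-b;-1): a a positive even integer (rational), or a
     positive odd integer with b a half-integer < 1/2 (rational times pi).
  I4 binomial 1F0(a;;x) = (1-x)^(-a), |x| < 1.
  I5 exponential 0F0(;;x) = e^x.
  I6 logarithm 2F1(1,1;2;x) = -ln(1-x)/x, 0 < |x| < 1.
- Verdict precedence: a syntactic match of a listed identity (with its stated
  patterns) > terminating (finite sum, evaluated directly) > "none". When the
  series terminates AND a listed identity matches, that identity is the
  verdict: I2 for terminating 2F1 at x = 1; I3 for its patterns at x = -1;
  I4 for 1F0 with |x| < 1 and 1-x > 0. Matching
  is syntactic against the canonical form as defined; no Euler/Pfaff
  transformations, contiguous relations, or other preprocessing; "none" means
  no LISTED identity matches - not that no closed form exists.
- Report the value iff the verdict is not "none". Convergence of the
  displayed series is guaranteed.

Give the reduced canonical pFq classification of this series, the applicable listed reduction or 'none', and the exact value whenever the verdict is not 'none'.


Reduced: x = -9/7, 2F2, upper = {5/6, 6}, lower = {-2/3, -2/5}, C = -1. Verdict: no listed reduction: x = -9/7 and upper {5/6, 6} fail every I1-I6 pattern.

First insight: x = (-9/7) and (1)_k (C = -1, x = -9/7) is k! itself.
Adjacent-term ratio: r(k) = (-9/7) * (k+5/6) (k+6) / [(k-2/3) (k-2/5) (k+1)] ; factor over Q: parameters, x = (-9/7), and C = -1.


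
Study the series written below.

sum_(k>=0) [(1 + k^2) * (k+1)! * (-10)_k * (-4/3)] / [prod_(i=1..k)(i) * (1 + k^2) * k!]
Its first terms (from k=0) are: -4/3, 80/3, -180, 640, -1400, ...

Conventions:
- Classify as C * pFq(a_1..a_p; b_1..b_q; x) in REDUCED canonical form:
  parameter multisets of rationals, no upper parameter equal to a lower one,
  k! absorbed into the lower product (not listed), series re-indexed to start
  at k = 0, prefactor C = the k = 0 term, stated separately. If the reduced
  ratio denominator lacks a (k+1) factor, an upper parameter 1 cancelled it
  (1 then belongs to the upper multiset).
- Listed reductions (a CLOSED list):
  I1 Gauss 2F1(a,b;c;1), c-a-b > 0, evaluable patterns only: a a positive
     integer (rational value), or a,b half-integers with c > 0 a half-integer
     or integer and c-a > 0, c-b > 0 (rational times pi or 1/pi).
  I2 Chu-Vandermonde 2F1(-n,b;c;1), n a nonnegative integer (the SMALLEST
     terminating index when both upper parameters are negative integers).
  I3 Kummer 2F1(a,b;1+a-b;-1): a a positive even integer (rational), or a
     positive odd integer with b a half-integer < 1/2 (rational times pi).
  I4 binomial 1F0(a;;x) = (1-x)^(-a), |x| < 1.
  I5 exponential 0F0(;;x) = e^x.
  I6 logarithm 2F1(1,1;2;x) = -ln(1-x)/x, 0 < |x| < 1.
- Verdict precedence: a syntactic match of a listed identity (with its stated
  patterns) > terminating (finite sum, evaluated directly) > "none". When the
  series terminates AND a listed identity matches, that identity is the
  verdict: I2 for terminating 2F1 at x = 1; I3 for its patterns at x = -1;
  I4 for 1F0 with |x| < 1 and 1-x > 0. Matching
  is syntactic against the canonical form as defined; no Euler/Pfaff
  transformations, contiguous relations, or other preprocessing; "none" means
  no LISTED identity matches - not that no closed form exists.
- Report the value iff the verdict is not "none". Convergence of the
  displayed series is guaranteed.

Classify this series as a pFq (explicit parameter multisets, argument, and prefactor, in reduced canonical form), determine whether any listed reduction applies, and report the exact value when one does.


With C = -4/3: the canonical form is 2F1(-10, 2; 1; 1). Verdict: the Chu-Vandermonde identity I2 applies (terminating 2F1 at x = 1 with n = 10, b = 2, c = 1). Value: 0.

Structural cue: x = 1 and the lower running product (C = -4/3, x = 1) is a rising factorial.
Step ratio: r(k) = 1 * (k-10) (k+2) / [(k+1) (k+1)] - poly over poly, x = 1 from leading terms; C = -4/3 at k = 0.


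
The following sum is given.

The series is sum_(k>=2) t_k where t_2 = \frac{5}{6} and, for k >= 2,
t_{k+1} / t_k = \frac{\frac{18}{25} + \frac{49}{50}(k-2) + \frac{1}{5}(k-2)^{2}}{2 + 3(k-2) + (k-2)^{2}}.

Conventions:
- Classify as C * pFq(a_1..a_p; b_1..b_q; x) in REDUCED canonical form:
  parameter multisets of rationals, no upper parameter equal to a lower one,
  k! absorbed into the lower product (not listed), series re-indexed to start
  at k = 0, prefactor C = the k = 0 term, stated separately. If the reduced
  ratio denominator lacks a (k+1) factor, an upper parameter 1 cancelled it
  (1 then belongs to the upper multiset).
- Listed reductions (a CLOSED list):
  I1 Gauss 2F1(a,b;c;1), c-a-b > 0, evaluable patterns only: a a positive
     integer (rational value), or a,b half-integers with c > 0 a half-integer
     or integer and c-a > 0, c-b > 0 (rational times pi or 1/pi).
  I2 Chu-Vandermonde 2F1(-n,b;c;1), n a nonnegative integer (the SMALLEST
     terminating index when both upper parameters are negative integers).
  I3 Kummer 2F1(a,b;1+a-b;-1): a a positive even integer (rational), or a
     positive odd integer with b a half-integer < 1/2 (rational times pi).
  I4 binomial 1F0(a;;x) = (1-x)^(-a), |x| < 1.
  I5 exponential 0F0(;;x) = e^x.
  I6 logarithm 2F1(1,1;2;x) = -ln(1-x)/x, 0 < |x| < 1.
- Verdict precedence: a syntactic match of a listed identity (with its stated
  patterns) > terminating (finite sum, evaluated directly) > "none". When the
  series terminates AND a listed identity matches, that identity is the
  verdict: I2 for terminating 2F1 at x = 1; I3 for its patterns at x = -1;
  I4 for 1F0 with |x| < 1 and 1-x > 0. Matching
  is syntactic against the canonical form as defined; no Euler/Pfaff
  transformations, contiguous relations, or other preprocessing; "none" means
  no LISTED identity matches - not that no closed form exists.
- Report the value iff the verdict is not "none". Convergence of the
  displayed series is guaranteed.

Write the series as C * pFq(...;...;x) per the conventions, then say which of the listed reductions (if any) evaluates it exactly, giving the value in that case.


With C = \frac{5}{6}: the canonical form is 2F1(\frac{9}{10}, 4; 2; \frac{1}{5}). Verdict: none. Every listed pattern misses the 2F1 form at \frac{1}{5}, upper {\frac{9}{10}, 4}.

Structural cue: t_0 = \frac{5}{6} here, and roots of the ratio polynomials (C = 5/6, x = 1/5) are the negated parameters.
Adjacent-term ratio: r(k) = \frac{1}{5} * (k+\frac{9}{10}) (k+4) / [(k+2) (k+1)] - rational in k. x = \frac{1}{5}; t_0 = \frac{5}{6}; negate the roots.
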